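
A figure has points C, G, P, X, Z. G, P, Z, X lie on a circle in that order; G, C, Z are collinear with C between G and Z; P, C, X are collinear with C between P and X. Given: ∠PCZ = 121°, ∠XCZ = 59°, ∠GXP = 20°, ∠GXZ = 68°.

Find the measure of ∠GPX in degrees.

∠GPX = 73°

1. ∠GCX = 121°  [vertical angles at C]
2. ∠XGZ = 39°  [△GCX]
3. ∠GZX = 73°  [△GZX]
4. ∠GPX = 73°  [same arc GX]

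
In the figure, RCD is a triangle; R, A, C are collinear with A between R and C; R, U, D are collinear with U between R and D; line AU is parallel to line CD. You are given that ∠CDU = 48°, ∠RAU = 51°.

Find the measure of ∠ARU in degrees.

1. ∠CDR = 48°  [U on ray DR]
2. ∠DCR = 51°  [AU∥CD, corresponding at A]
3. ∠CRD = 81°  [△RCD]
4. ∠ARU = 81°  [A on RC, U on RD]

∠ARU = 81°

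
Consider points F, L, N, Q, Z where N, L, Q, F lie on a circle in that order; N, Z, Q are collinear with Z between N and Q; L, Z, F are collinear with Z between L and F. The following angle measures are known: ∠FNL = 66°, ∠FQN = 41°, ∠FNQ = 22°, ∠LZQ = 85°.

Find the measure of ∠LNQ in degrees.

1. ∠FLN = 41°  [same arc NF]
2. ∠LZN = 95°  [linear pair at Z on NQ]
3. ∠LNQ = 44°  [△NZL]

∠LNQ = 44°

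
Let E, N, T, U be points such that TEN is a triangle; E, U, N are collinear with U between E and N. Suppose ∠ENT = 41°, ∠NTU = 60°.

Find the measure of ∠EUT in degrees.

1. ∠TNU = 41°  [U on ray NE]
2. ∠NUT = 79°  [△TUN]
3. ∠EUT = 101°  [linear pair at U on EN]

∠EUT = 101°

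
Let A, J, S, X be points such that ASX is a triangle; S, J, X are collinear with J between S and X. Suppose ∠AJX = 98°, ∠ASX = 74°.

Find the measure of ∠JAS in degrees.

∠JAS = 24°

1. ∠AJS = 82°  [linear pair at J on SX]
2. ∠ASJ = 74°  [J on ray SX]
3. ∠JAS = 24°  [△ASJ]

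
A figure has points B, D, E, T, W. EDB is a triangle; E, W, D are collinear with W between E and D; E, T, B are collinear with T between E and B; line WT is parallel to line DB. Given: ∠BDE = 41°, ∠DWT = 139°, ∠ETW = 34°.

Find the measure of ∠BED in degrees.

1. ∠EWT = 41°  [WT∥DB, corresponding at W]
2. ∠TEW = 105°  [△EWT]
3. ∠BED = 105°  [W on ED, T on EB]

∠BED = 105°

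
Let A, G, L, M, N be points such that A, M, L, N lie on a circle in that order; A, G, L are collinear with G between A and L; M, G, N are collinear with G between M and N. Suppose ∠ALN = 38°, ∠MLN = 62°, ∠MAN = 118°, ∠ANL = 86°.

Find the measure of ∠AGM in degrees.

1. ∠AMN = 38°  [same arc AN]
2. ∠ANM = 24°  [△AMN]
3. ∠AML = 94°  [cyclic AMLN, opposite ∠M+∠N]
4. ∠ALM = 24°  [same arc AM]
5. ∠LAM = 62°  [△AML]
6. ∠AGM = 80°  [△AGM]

∠AGM = 80°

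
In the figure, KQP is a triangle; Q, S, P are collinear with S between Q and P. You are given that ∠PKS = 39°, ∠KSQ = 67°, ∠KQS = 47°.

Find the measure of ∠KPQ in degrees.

∠KPQ = 28°

1. ∠KSP = 113°  [linear pair at S on QP]
2. ∠KPS = 28°  [△KSP]
3. ∠KPQ = 28°  [S on ray PQ]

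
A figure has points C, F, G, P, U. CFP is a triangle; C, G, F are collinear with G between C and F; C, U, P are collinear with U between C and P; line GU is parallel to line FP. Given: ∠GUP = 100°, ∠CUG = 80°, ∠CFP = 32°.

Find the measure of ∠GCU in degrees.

1. ∠CPF = 80°  [GU∥FP, corresponding at U]
2. ∠FCP = 68°  [△CFP]
3. ∠GCU = 68°  [G on CF, U on CP]

∠GCU = 68°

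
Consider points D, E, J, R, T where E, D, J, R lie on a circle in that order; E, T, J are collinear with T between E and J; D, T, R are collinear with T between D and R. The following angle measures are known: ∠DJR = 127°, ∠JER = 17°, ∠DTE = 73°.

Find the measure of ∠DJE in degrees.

∠DJE = 56°

1. ∠JDR = 17°  [same arc JR]
2. ∠DTJ = 107°  [linear pair at T on EJ]
3. ∠DJE = 56°  [△DTJ]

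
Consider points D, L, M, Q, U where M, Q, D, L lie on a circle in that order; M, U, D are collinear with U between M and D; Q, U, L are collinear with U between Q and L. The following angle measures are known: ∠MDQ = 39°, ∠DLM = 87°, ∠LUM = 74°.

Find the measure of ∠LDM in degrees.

1. ∠MLQ = 39°  [same arc MQ]
2. ∠DML = 67°  [△MUL]
3. ∠LDM = 26°  [△MDL]

∠LDM = 26°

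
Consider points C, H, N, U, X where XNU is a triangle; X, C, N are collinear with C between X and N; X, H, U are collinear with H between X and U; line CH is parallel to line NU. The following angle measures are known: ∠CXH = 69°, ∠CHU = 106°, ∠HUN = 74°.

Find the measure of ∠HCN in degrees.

∠HCN = 143°

1. ∠CHX = 74°  [linear pair at H on XU]
2. ∠HCX = 37°  [△XCH]
3. ∠HCN = 143°  [linear pair at C on XN]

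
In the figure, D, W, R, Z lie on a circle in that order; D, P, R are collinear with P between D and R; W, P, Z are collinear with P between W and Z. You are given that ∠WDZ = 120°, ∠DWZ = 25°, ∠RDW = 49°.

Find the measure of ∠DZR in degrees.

∠DZR = 84°

1. ∠WRZ = 60°  [cyclic DWRZ, opposite ∠D+∠R]
2. ∠DRZ = 25°  [same arc DZ]
3. ∠RZW = 49°  [same arc WR]
4. ∠RWZ = 71°  [△WRZ]
5. ∠RDZ = 71°  [same arc RZ]
6. ∠DZR = 84°  [△DRZ]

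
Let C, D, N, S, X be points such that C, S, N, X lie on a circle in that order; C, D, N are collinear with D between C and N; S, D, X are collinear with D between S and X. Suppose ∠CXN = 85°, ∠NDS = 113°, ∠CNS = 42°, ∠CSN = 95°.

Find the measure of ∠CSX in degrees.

∠CSX = 70°

1. ∠CDS = 67°  [linear pair at D on CN]
2. ∠NCS = 43°  [△CSN]
3. ∠CSX = 70°  [△CDS]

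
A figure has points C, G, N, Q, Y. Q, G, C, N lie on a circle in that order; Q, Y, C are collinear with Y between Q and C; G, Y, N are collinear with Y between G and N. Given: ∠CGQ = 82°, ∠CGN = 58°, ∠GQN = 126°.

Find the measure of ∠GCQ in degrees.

∠GCQ = 30°

1. ∠GCN = 54°  [cyclic QGCN, opposite ∠Q+∠C]
2. ∠CNG = 68°  [△GCN]
3. ∠CQG = 68°  [same arc GC]
4. ∠GCQ = 30°  [△QGC]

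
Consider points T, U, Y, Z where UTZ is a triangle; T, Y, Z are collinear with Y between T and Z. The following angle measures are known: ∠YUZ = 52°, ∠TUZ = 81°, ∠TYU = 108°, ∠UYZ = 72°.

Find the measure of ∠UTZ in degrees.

∠UTZ = 43°

1. ∠UZY = 56°  [△UYZ]
2. ∠TZU = 56°  [Y on ray ZT]
3. ∠UTZ = 43°  [△UTZ]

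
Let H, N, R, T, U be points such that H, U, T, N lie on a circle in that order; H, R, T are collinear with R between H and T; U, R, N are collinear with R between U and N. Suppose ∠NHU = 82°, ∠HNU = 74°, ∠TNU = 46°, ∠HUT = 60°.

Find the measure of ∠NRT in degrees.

∠NRT = 110°

1. ∠HUN = 24°  [△HUN]
2. ∠HTN = 24°  [same arc HN]
3. ∠NRT = 110°  [△TRN]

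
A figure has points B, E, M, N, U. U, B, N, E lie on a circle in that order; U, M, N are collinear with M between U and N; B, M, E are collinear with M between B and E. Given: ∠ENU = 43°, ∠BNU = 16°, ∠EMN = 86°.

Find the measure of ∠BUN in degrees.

1. ∠EBU = 43°  [same arc UE]
2. ∠BMU = 86°  [vertical angles at M]
3. ∠BUN = 51°  [△UMB]

∠BUN = 51°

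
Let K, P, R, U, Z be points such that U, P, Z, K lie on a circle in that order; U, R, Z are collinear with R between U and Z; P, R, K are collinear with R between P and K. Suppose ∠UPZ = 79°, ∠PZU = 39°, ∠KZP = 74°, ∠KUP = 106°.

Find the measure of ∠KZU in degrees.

1. ∠PKU = 39°  [same arc UP]
2. ∠KPU = 35°  [△UPK]
3. ∠KZU = 35°  [same arc UK]

∠KZU = 35°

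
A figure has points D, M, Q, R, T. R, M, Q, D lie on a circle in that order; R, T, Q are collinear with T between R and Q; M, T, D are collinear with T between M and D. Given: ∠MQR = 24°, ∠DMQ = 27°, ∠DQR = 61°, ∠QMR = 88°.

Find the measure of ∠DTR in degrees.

∠DTR = 129°

1. ∠MDR = 24°  [same arc RM]
2. ∠DRQ = 27°  [same arc QD]
3. ∠DTR = 129°  [△RTD]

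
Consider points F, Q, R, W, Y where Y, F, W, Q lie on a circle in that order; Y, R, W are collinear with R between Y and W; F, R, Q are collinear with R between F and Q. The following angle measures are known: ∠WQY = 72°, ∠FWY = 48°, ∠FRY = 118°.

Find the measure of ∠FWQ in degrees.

∠FWQ = 86°

1. ∠WFY = 108°  [cyclic YFWQ, opposite ∠F+∠Q]
2. ∠FQY = 48°  [same arc YF]
3. ∠FYW = 24°  [△YFW]
4. ∠QFY = 38°  [△YRF]
5. ∠FYQ = 94°  [△YFQ]
6. ∠FWQ = 86°  [cyclic YFWQ, opposite ∠Y+∠W]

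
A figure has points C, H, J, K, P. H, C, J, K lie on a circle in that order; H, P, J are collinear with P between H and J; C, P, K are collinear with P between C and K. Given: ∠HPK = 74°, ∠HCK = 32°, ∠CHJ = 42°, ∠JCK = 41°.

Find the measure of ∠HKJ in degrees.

∠HKJ = 107°

1. ∠HJK = 32°  [same arc HK]
2. ∠JHK = 41°  [same arc JK]
3. ∠HKJ = 107°  [△HJK]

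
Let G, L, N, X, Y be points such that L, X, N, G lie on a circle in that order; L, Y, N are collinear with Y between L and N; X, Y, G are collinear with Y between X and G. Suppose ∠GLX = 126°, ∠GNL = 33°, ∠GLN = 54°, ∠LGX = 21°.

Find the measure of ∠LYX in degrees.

1. ∠GXN = 54°  [same arc NG]
2. ∠LNX = 21°  [same arc LX]
3. ∠NYX = 105°  [△XYN]
4. ∠LYX = 75°  [linear pair at Y on LN]

∠LYX = 75°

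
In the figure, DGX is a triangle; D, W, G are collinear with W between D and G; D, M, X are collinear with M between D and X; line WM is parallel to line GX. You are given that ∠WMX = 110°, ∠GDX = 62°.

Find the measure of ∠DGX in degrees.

1. ∠DMW = 70°  [linear pair at M on DX]
2. ∠MDW = 62°  [W on DG, M on DX]
3. ∠DWM = 48°  [△DWM]
4. ∠DGX = 48°  [WM∥GX, corresponding at W]

∠DGX = 48°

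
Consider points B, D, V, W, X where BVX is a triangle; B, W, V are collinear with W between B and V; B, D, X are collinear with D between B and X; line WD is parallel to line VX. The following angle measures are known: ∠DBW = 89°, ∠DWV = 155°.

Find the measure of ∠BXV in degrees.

1. ∠BWD = 25°  [linear pair at W on BV]
2. ∠BDW = 66°  [△BWD]
3. ∠BXV = 66°  [WD∥VX, corresponding at D]

∠BXV = 66°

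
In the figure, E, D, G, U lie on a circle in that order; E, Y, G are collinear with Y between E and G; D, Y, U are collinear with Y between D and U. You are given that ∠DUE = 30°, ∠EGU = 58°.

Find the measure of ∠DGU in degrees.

1. ∠EDU = 58°  [same arc EU]
2. ∠DEU = 92°  [△EDU]
3. ∠DGU = 88°  [cyclic EDGU, opposite ∠E+∠G]

∠DGU = 88°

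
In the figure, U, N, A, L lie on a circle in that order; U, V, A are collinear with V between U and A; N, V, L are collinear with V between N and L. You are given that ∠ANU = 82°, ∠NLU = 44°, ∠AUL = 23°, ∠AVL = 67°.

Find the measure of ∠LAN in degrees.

1. ∠ALU = 98°  [cyclic UNAL, opposite ∠N+∠L]
2. ∠ANL = 23°  [same arc AL]
3. ∠LAU = 59°  [△UAL]
4. ∠ALN = 54°  [△AVL]
5. ∠LAN = 103°  [△NAL]

∠LAN = 103°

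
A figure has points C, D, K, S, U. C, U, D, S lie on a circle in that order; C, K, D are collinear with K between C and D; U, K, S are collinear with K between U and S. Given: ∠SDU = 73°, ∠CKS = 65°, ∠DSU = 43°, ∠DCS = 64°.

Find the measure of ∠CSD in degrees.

1. ∠DKS = 115°  [linear pair at K on CD]
2. ∠CDS = 22°  [△DKS]
3. ∠CSD = 94°  [△CDS]

∠CSD = 94°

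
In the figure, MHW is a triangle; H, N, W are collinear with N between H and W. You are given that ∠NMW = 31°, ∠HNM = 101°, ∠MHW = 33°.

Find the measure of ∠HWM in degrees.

1. ∠MNW = 79°  [linear pair at N on HW]
2. ∠MWN = 70°  [△MNW]
3. ∠HWM = 70°  [N on ray WH]

∠HWM = 70°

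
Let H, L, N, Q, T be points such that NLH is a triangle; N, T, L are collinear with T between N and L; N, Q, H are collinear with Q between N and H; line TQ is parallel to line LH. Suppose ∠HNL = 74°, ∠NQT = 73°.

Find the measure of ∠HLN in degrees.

∠HLN = 33°

1. ∠QNT = 74°  [T on NL, Q on NH]
2. ∠NTQ = 33°  [△NTQ]
3. ∠HLN = 33°  [TQ∥LH, corresponding at T]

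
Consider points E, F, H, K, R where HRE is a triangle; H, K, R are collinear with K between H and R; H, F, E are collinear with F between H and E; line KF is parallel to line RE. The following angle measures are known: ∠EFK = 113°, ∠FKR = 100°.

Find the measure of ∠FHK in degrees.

∠FHK = 33°

1. ∠HFK = 67°  [linear pair at F on HE]
2. ∠FKH = 80°  [linear pair at K on HR]
3. ∠FHK = 33°  [△HKF]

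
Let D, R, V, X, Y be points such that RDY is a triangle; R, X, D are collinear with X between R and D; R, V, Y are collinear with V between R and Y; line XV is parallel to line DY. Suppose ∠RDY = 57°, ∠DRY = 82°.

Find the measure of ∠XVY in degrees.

1. ∠DYR = 41°  [△RDY]
2. ∠RVX = 41°  [XV∥DY, corresponding at V]
3. ∠XVY = 139°  [linear pair at V on RY]

∠XVY = 139°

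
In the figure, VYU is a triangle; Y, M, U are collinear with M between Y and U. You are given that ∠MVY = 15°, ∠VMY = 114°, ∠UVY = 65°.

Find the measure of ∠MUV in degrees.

1. ∠MYV = 51°  [△VYM]
2. ∠UYV = 51°  [M on ray YU]
3. ∠VUY = 64°  [△VYU]
4. ∠MUV = 64°  [M on ray UY]

∠MUV = 64°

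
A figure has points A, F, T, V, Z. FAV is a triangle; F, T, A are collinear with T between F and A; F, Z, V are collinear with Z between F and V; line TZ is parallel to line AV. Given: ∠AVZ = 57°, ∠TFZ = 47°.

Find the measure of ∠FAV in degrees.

∠FAV = 76°

1. ∠AVF = 57°  [Z on ray VF]
2. ∠AFV = 47°  [T on FA, Z on FV]
3. ∠FAV = 76°  [△FAV]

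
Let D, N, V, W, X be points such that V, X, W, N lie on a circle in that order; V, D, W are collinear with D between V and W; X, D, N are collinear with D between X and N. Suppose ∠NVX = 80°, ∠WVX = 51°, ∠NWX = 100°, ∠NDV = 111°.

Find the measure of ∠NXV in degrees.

1. ∠WNX = 51°  [same arc XW]
2. ∠NDW = 69°  [linear pair at D on VW]
3. ∠NWV = 60°  [△WDN]
4. ∠NXV = 60°  [same arc VN]

∠NXV = 60°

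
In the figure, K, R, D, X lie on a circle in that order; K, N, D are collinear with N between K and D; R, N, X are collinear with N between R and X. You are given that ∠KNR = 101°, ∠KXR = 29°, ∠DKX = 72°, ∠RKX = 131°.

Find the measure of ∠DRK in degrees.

∠DRK = 92°

1. ∠KDR = 29°  [same arc KR]
2. ∠KRX = 20°  [△KRX]
3. ∠DKR = 59°  [△KNR]
4. ∠DRK = 92°  [△KRD]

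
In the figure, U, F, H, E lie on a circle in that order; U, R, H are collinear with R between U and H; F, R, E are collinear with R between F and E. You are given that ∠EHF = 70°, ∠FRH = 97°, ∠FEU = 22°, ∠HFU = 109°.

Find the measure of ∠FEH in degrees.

∠FEH = 49°

1. ∠FHU = 22°  [same arc UF]
2. ∠FUH = 49°  [△UFH]
3. ∠FEH = 49°  [same arc FH]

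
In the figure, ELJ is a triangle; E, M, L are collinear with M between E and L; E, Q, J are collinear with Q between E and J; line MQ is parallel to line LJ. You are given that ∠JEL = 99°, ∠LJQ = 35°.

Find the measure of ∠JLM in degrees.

1. ∠EJL = 35°  [Q on ray JE]
2. ∠ELJ = 46°  [△ELJ]
3. ∠JLM = 46°  [M on ray LE]

∠JLM = 46°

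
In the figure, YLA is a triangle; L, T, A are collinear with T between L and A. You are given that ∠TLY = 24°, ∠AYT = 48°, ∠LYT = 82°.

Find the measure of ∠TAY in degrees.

∠TAY = 26°

1. ∠LTY = 74°  [△YLT]
2. ∠ATY = 106°  [linear pair at T on LA]
3. ∠TAY = 26°  [△YTA]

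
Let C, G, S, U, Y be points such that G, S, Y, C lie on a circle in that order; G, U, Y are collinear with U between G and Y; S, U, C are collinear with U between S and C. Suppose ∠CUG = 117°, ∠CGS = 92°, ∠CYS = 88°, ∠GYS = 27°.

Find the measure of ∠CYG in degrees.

1. ∠GCS = 27°  [same arc GS]
2. ∠CSG = 61°  [△GSC]
3. ∠CYG = 61°  [same arc GC]

∠CYG = 61°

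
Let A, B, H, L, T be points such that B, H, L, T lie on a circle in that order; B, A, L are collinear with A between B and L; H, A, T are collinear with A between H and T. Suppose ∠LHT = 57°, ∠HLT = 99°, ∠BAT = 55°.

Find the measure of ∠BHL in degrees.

∠BHL = 88°

1. ∠HTL = 24°  [△HLT]
2. ∠HAL = 55°  [vertical angles at A]
3. ∠HBL = 24°  [same arc HL]
4. ∠BLH = 68°  [△HAL]
5. ∠BHL = 88°  [△BHL]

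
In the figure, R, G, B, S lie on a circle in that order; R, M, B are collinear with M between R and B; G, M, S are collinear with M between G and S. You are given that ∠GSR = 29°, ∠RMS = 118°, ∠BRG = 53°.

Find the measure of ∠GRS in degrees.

∠GRS = 86°

1. ∠GBR = 29°  [same arc RG]
2. ∠BMG = 118°  [vertical angles at M]
3. ∠BSG = 53°  [same arc GB]
4. ∠BGS = 33°  [△GMB]
5. ∠GBS = 94°  [△GBS]
6. ∠GRS = 86°  [cyclic RGBS, opposite ∠R+∠B]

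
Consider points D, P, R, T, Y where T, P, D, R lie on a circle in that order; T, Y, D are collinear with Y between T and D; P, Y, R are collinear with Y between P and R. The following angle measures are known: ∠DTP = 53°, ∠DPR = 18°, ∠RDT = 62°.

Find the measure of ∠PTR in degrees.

1. ∠DRP = 53°  [same arc PD]
2. ∠PDR = 109°  [△PDR]
3. ∠PTR = 71°  [cyclic TPDR, opposite ∠T+∠D]

∠PTR = 71°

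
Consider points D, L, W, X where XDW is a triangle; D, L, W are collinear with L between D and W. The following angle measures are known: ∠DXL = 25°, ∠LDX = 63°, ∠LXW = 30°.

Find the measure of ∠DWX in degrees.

1. ∠DLX = 92°  [△XDL]
2. ∠WLX = 88°  [linear pair at L on DW]
3. ∠LWX = 62°  [△XLW]
4. ∠DWX = 62°  [L on ray WD]

∠DWX = 62°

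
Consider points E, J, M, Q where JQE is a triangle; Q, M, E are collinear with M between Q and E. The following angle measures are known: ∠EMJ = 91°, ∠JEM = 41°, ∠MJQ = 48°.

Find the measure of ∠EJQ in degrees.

∠EJQ = 96°

1. ∠JMQ = 89°  [linear pair at M on QE]
2. ∠JEQ = 41°  [M on ray EQ]
3. ∠JQM = 43°  [△JQM]
4. ∠EQJ = 43°  [M on ray QE]
5. ∠EJQ = 96°  [△JQE]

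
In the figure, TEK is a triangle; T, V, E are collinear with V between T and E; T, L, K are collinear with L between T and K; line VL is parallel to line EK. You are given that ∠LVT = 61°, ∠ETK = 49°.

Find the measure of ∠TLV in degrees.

∠TLV = 70°

1. ∠KET = 61°  [VL∥EK, corresponding at V]
2. ∠EKT = 70°  [△TEK]
3. ∠TLV = 70°  [VL∥EK, corresponding at L]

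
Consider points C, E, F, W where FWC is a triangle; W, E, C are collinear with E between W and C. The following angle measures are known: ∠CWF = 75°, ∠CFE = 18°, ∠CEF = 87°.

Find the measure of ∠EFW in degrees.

1. ∠EWF = 75°  [E on ray WC]
2. ∠FEW = 93°  [linear pair at E on WC]
3. ∠EFW = 12°  [△FWE]

∠EFW = 12°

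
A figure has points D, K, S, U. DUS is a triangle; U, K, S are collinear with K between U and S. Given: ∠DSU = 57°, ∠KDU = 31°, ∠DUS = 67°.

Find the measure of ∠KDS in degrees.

1. ∠DSK = 57°  [K on ray SU]
2. ∠DUK = 67°  [K on ray US]
3. ∠DKU = 82°  [△DUK]
4. ∠DKS = 98°  [linear pair at K on US]
5. ∠KDS = 25°  [△DKS]

∠KDS = 25°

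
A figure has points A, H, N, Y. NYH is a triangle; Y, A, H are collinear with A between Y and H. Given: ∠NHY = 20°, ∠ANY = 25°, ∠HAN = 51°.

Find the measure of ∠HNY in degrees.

∠HNY = 134°

1. ∠NAY = 129°  [linear pair at A on YH]
2. ∠AYN = 26°  [△NYA]
3. ∠HYN = 26°  [A on ray YH]
4. ∠HNY = 134°  [△NYH]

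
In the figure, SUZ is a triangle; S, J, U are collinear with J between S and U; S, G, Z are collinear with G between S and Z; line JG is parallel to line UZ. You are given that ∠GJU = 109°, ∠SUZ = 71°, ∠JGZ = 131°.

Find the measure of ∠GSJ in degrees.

∠GSJ = 60°

1. ∠GJS = 71°  [linear pair at J on SU]
2. ∠JGS = 49°  [linear pair at G on SZ]
3. ∠GSJ = 60°  [△SJG]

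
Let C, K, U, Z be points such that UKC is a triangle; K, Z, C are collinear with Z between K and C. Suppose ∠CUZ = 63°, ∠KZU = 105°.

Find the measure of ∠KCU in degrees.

1. ∠CZU = 75°  [linear pair at Z on KC]
2. ∠UCZ = 42°  [△UZC]
3. ∠KCU = 42°  [Z on ray CK]

∠KCU = 42°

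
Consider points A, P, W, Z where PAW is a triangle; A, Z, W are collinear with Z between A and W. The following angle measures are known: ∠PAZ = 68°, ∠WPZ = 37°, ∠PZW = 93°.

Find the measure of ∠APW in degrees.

1. ∠PAW = 68°  [Z on ray AW]
2. ∠PWZ = 50°  [△PZW]
3. ∠AWP = 50°  [Z on ray WA]
4. ∠APW = 62°  [△PAW]

∠APW = 62°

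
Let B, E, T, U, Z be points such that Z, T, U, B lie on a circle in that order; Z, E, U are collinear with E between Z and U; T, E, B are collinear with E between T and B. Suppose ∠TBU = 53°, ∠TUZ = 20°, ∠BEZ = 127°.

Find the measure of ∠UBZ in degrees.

1. ∠TZU = 53°  [same arc TU]
2. ∠UTZ = 107°  [△ZTU]
3. ∠UBZ = 73°  [cyclic ZTUB, opposite ∠T+∠B]

∠UBZ = 73°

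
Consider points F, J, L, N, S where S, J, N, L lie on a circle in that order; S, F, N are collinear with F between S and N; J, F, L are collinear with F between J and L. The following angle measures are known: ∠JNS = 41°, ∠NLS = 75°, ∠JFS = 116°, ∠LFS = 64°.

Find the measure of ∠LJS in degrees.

∠LJS = 30°

1. ∠NJS = 105°  [cyclic SJNL, opposite ∠J+∠L]
2. ∠JSN = 34°  [△SJN]
3. ∠LJS = 30°  [△SFJ]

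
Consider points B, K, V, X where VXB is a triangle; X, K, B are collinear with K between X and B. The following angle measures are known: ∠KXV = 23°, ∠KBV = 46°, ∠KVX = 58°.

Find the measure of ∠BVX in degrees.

1. ∠BXV = 23°  [K on ray XB]
2. ∠VBX = 46°  [K on ray BX]
3. ∠BVX = 111°  [△VXB]

∠BVX = 111°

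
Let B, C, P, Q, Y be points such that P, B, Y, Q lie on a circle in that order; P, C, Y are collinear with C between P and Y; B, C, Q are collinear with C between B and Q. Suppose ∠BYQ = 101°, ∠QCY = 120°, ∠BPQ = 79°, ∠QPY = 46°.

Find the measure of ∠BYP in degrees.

∠BYP = 74°

1. ∠BCP = 120°  [vertical angles at C]
2. ∠QBY = 46°  [same arc YQ]
3. ∠BCY = 60°  [linear pair at C on PY]
4. ∠BYP = 74°  [△BCY]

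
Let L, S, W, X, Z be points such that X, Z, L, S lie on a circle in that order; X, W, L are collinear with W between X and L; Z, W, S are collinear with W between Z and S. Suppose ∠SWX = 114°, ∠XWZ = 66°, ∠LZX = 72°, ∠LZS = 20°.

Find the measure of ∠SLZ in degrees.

∠SLZ = 98°

1. ∠LWS = 66°  [linear pair at W on XL]
2. ∠LSX = 108°  [cyclic XZLS, opposite ∠Z+∠S]
3. ∠LXS = 20°  [same arc LS]
4. ∠SLX = 52°  [△XLS]
5. ∠LSZ = 62°  [△LWS]
6. ∠SLZ = 98°  [△ZLS]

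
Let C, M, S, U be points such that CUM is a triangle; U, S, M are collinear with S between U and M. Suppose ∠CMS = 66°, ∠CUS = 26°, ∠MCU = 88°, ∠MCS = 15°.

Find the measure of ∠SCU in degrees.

∠SCU = 73°

1. ∠CSM = 99°  [△CSM]
2. ∠CSU = 81°  [linear pair at S on UM]
3. ∠SCU = 73°  [△CUS]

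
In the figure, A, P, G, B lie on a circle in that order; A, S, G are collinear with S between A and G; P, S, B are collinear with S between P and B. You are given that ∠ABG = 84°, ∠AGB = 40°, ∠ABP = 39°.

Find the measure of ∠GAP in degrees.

∠GAP = 45°

1. ∠APG = 96°  [cyclic APGB, opposite ∠P+∠B]
2. ∠AGP = 39°  [same arc AP]
3. ∠GAP = 45°  [△APG]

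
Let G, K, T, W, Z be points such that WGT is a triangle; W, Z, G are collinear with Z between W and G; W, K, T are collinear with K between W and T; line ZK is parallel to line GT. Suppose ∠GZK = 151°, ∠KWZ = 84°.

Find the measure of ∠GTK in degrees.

∠GTK = 67°

1. ∠KZW = 29°  [linear pair at Z on WG]
2. ∠WKZ = 67°  [△WZK]
3. ∠TKZ = 113°  [linear pair at K on WT]
4. ∠GTK = 67°  [ZK∥GT, co-interior at T–K]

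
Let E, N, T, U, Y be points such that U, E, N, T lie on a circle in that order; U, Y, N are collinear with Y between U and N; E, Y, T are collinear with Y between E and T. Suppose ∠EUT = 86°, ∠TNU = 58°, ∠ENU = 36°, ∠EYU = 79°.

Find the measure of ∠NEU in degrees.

∠NEU = 101°

1. ∠TEU = 58°  [same arc UT]
2. ∠EUN = 43°  [△UYE]
3. ∠NEU = 101°  [△UEN]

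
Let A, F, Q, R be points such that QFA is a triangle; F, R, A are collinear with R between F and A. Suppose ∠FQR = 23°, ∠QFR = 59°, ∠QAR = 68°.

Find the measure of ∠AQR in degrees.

1. ∠FRQ = 98°  [△QFR]
2. ∠ARQ = 82°  [linear pair at R on FA]
3. ∠AQR = 30°  [△QRA]

∠AQR = 30°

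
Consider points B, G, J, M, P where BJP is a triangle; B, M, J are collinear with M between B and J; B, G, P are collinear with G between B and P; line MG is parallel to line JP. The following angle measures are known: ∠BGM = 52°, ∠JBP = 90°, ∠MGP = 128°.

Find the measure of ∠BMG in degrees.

1. ∠BPJ = 52°  [MG∥JP, corresponding at G]
2. ∠BJP = 38°  [△BJP]
3. ∠BMG = 38°  [MG∥JP, corresponding at M]

∠BMG = 38°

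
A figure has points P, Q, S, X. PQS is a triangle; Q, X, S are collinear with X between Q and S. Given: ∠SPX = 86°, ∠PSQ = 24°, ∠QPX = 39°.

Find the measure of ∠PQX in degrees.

1. ∠PSX = 24°  [X on ray SQ]
2. ∠PXS = 70°  [△PXS]
3. ∠PXQ = 110°  [linear pair at X on QS]
4. ∠PQX = 31°  [△PQX]

∠PQX = 31°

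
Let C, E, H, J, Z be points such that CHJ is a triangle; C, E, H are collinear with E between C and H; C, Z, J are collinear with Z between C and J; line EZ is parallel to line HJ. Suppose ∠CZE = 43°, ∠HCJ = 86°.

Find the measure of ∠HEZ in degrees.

∠HEZ = 129°

1. ∠CJH = 43°  [EZ∥HJ, corresponding at Z]
2. ∠CHJ = 51°  [△CHJ]
3. ∠CEZ = 51°  [EZ∥HJ, corresponding at E]
4. ∠HEZ = 129°  [linear pair at E on CH]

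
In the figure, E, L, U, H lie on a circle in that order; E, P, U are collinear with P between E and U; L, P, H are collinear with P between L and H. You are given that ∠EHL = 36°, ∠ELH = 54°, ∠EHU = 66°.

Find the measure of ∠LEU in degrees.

1. ∠EUL = 36°  [same arc EL]
2. ∠ELU = 114°  [cyclic ELUH, opposite ∠L+∠H]
3. ∠LEU = 30°  [△ELU]

∠LEU = 30°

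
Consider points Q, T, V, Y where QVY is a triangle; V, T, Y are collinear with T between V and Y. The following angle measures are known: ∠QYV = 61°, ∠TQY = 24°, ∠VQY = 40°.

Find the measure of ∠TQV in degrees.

1. ∠QVY = 79°  [△QVY]
2. ∠QYT = 61°  [T on ray YV]
3. ∠QTY = 95°  [△QTY]
4. ∠QVT = 79°  [T on ray VY]
5. ∠QTV = 85°  [linear pair at T on VY]
6. ∠TQV = 16°  [△QVT]

∠TQV = 16°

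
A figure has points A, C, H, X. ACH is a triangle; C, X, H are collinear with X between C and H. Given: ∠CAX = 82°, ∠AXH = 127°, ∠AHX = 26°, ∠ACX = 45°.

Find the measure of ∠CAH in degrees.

1. ∠AHC = 26°  [X on ray HC]
2. ∠ACH = 45°  [X on ray CH]
3. ∠CAH = 109°  [△ACH]

∠CAH = 109°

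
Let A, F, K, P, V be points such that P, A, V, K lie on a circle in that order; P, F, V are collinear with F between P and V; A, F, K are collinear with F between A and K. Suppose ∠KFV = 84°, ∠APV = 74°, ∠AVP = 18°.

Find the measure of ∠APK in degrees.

∠APK = 140°

1. ∠AFP = 84°  [vertical angles at F]
2. ∠KAP = 22°  [△PFA]
3. ∠AKP = 18°  [same arc PA]
4. ∠APK = 140°  [△PAK]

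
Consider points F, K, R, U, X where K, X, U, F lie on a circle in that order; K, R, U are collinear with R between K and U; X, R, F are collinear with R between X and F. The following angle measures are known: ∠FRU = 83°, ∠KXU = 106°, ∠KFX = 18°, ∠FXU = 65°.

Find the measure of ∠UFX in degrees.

1. ∠FRK = 97°  [linear pair at R on KU]
2. ∠KFU = 74°  [cyclic KXUF, opposite ∠X+∠F]
3. ∠FKU = 65°  [△KRF]
4. ∠FUK = 41°  [△KUF]
5. ∠UFX = 56°  [△URF]

∠UFX = 56°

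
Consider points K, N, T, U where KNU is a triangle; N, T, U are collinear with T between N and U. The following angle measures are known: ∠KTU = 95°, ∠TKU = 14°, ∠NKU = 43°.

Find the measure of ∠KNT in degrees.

1. ∠KUT = 71°  [△KTU]
2. ∠KUN = 71°  [T on ray UN]
3. ∠KNU = 66°  [△KNU]
4. ∠KNT = 66°  [T on ray NU]

∠KNT = 66°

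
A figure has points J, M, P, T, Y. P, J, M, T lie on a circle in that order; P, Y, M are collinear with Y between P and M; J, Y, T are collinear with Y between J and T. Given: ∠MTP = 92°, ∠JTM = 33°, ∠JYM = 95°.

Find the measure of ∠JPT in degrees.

1. ∠MJP = 88°  [cyclic PJMT, opposite ∠J+∠T]
2. ∠JPM = 33°  [same arc JM]
3. ∠JYP = 85°  [linear pair at Y on PM]
4. ∠JMP = 59°  [△PJM]
5. ∠PJT = 62°  [△PYJ]
6. ∠JTP = 59°  [same arc PJ]
7. ∠JPT = 59°  [△PJT]

∠JPT = 59°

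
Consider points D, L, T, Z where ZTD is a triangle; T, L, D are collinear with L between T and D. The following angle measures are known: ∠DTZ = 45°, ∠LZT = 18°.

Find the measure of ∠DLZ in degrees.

1. ∠LTZ = 45°  [L on ray TD]
2. ∠TLZ = 117°  [△ZTL]
3. ∠DLZ = 63°  [linear pair at L on TD]

∠DLZ = 63°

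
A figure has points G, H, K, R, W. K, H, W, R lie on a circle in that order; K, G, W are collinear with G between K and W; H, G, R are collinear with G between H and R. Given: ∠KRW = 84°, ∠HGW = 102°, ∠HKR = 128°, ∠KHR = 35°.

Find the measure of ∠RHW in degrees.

1. ∠KHW = 96°  [cyclic KHWR, opposite ∠H+∠R]
2. ∠HGK = 78°  [linear pair at G on KW]
3. ∠HKW = 67°  [△KGH]
4. ∠HWK = 17°  [△KHW]
5. ∠RHW = 61°  [△HGW]

∠RHW = 61°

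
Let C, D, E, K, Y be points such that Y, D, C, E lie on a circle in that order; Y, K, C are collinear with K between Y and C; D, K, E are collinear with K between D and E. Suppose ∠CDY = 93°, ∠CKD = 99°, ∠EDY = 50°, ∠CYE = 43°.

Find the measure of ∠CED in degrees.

∠CED = 49°

1. ∠EKY = 99°  [vertical angles at K]
2. ∠ECY = 50°  [same arc YE]
3. ∠CKE = 81°  [linear pair at K on YC]
4. ∠CED = 49°  [△CKE]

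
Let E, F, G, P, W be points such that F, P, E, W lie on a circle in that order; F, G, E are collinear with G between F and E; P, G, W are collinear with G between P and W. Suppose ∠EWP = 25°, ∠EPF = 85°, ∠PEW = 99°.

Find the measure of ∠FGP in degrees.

1. ∠EFP = 25°  [same arc PE]
2. ∠EPW = 56°  [△PEW]
3. ∠FEP = 70°  [△FPE]
4. ∠EGP = 54°  [△PGE]
5. ∠FGP = 126°  [linear pair at G on FE]

∠FGP = 126°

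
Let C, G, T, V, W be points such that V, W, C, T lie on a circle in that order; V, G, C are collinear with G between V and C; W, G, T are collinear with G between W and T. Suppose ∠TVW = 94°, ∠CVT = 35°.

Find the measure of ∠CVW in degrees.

∠CVW = 59°

1. ∠TCW = 86°  [cyclic VWCT, opposite ∠V+∠C]
2. ∠CWT = 35°  [same arc CT]
3. ∠CTW = 59°  [△WCT]
4. ∠CVW = 59°  [same arc WC]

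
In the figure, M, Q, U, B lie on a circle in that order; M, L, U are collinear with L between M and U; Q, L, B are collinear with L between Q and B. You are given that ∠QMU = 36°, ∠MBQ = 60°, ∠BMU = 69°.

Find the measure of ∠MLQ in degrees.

∠MLQ = 129°

1. ∠MUQ = 60°  [same arc MQ]
2. ∠BQU = 69°  [same arc UB]
3. ∠QLU = 51°  [△QLU]
4. ∠MLQ = 129°  [linear pair at L on MU]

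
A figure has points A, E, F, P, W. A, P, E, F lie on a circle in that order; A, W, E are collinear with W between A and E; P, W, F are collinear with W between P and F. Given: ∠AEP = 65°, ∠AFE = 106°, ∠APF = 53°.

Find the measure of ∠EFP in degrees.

1. ∠APE = 74°  [cyclic APEF, opposite ∠P+∠F]
2. ∠EAP = 41°  [△APE]
3. ∠EFP = 41°  [same arc PE]

∠EFP = 41°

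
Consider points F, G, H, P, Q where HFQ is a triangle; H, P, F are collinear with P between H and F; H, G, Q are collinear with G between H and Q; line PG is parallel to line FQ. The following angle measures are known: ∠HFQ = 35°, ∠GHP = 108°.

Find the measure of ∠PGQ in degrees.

∠PGQ = 143°

1. ∠GPH = 35°  [PG∥FQ, corresponding at P]
2. ∠HGP = 37°  [△HPG]
3. ∠PGQ = 143°  [linear pair at G on HQ]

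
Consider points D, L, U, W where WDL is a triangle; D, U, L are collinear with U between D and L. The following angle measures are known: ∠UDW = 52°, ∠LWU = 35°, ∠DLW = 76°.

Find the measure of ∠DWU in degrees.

∠DWU = 17°

1. ∠ULW = 76°  [U on ray LD]
2. ∠LUW = 69°  [△WUL]
3. ∠DUW = 111°  [linear pair at U on DL]
4. ∠DWU = 17°  [△WDU]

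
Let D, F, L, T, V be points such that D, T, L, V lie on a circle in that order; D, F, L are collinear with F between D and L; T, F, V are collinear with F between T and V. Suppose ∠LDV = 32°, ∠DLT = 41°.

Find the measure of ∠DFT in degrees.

1. ∠LTV = 32°  [same arc LV]
2. ∠LFT = 107°  [△TFL]
3. ∠DFT = 73°  [linear pair at F on DL]

∠DFT = 73°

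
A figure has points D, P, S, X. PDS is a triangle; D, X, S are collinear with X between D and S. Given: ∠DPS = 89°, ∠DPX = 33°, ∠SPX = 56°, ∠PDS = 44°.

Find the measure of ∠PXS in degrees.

∠PXS = 77°

1. ∠DSP = 47°  [△PDS]
2. ∠PSX = 47°  [X on ray SD]
3. ∠PXS = 77°  [△PXS]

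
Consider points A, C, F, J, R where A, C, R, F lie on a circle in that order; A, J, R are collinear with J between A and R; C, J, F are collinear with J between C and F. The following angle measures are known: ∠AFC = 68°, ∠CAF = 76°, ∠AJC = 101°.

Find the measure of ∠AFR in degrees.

∠AFR = 111°

1. ∠ARC = 68°  [same arc AC]
2. ∠ACF = 36°  [△ACF]
3. ∠CAR = 43°  [△AJC]
4. ∠ACR = 69°  [△ACR]
5. ∠AFR = 111°  [cyclic ACRF, opposite ∠C+∠F]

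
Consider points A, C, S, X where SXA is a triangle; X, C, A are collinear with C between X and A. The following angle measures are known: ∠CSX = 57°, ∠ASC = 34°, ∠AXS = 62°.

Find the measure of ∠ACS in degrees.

1. ∠CXS = 62°  [C on ray XA]
2. ∠SCX = 61°  [△SXC]
3. ∠ACS = 119°  [linear pair at C on XA]

∠ACS = 119°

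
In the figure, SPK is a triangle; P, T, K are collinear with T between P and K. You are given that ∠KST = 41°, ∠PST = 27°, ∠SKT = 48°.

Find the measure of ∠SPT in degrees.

1. ∠KTS = 91°  [△STK]
2. ∠PTS = 89°  [linear pair at T on PK]
3. ∠SPT = 64°  [△SPT]

∠SPT = 64°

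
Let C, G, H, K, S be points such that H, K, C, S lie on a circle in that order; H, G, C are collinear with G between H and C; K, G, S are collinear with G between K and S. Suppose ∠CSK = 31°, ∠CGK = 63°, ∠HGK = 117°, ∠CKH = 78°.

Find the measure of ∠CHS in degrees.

1. ∠CGS = 117°  [vertical angles at G]
2. ∠CSH = 102°  [cyclic HKCS, opposite ∠K+∠S]
3. ∠HCS = 32°  [△CGS]
4. ∠CHS = 46°  [△HCS]

∠CHS = 46°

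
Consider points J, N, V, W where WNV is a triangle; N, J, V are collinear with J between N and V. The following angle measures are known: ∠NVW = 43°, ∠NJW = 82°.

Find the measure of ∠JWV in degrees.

1. ∠JVW = 43°  [J on ray VN]
2. ∠VJW = 98°  [linear pair at J on NV]
3. ∠JWV = 39°  [△WJV]

∠JWV = 39°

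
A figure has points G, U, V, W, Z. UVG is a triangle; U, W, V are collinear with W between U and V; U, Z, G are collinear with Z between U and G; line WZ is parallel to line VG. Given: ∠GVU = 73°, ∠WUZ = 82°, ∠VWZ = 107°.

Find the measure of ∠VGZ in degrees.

∠VGZ = 25°

1. ∠UWZ = 73°  [WZ∥VG, corresponding at W]
2. ∠UZW = 25°  [△UWZ]
3. ∠GZW = 155°  [linear pair at Z on UG]
4. ∠VGZ = 25°  [WZ∥VG, co-interior at G–Z]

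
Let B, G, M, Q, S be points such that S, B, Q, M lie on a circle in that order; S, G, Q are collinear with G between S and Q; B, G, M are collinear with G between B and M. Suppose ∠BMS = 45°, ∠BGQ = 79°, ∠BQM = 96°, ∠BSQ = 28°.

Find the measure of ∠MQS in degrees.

1. ∠BQS = 45°  [same arc SB]
2. ∠MGS = 79°  [vertical angles at G]
3. ∠MBQ = 56°  [△BGQ]
4. ∠BMQ = 28°  [△BQM]
5. ∠MGQ = 101°  [linear pair at G on SQ]
6. ∠MQS = 51°  [△QGM]

∠MQS = 51°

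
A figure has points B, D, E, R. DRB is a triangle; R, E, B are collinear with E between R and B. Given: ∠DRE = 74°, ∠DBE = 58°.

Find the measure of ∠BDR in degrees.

1. ∠BRD = 74°  [E on ray RB]
2. ∠DBR = 58°  [E on ray BR]
3. ∠BDR = 48°  [△DRB]

∠BDR = 48°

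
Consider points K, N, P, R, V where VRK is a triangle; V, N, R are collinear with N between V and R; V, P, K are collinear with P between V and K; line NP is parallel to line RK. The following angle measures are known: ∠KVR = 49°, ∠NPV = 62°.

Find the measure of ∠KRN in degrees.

∠KRN = 69°

1. ∠NVP = 49°  [N on VR, P on VK]
2. ∠PNV = 69°  [△VNP]
3. ∠PNR = 111°  [linear pair at N on VR]
4. ∠KRN = 69°  [NP∥RK, co-interior at R–N]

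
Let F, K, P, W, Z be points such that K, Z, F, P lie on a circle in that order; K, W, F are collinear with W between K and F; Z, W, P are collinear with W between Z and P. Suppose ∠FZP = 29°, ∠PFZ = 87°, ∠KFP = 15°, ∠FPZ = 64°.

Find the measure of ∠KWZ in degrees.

∠KWZ = 101°

1. ∠KZP = 15°  [same arc KP]
2. ∠FKZ = 64°  [same arc ZF]
3. ∠KWZ = 101°  [△KWZ]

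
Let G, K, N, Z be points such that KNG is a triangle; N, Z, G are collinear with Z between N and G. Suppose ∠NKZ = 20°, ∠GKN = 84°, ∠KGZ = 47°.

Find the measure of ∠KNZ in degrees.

∠KNZ = 49°

1. ∠KGN = 47°  [Z on ray GN]
2. ∠GNK = 49°  [△KNG]
3. ∠KNZ = 49°  [Z on ray NG]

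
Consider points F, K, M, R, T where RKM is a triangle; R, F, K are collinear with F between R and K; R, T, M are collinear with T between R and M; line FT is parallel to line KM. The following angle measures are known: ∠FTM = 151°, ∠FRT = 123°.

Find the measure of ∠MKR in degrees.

∠MKR = 28°

1. ∠FTR = 29°  [linear pair at T on RM]
2. ∠RFT = 28°  [△RFT]
3. ∠MKR = 28°  [FT∥KM, corresponding at F]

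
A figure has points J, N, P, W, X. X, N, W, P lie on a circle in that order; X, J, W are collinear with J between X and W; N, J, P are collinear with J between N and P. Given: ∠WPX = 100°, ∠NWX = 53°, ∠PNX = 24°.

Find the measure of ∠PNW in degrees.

1. ∠WNX = 80°  [cyclic XNWP, opposite ∠N+∠P]
2. ∠NPX = 53°  [same arc XN]
3. ∠NXW = 47°  [△XNW]
4. ∠NXP = 103°  [△XNP]
5. ∠NPW = 47°  [same arc NW]
6. ∠NWP = 77°  [cyclic XNWP, opposite ∠X+∠W]
7. ∠PNW = 56°  [△NWP]

∠PNW = 56°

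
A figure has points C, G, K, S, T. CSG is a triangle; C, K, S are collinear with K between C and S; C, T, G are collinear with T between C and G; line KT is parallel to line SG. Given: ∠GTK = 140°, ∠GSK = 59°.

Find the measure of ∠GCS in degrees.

∠GCS = 81°

1. ∠CTK = 40°  [linear pair at T on CG]
2. ∠CSG = 59°  [K on ray SC]
3. ∠CGS = 40°  [KT∥SG, corresponding at T]
4. ∠GCS = 81°  [△CSG]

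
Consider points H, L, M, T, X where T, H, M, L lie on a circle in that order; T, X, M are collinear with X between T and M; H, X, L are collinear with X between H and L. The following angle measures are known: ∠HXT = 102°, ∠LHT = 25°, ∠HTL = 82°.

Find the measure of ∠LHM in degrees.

1. ∠LXM = 102°  [vertical angles at X]
2. ∠LMT = 25°  [same arc TL]
3. ∠HML = 98°  [cyclic THML, opposite ∠T+∠M]
4. ∠HLM = 53°  [△MXL]
5. ∠LHM = 29°  [△HML]

∠LHM = 29°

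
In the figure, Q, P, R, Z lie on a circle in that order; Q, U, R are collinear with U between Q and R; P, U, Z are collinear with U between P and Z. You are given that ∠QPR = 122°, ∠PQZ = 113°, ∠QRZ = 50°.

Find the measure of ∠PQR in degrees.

1. ∠QPZ = 50°  [same arc QZ]
2. ∠PZQ = 17°  [△QPZ]
3. ∠PRQ = 17°  [same arc QP]
4. ∠PQR = 41°  [△QPR]

∠PQR = 41°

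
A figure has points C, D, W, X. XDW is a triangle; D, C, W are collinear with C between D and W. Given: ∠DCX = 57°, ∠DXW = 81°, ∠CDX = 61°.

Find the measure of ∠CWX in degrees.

1. ∠WDX = 61°  [C on ray DW]
2. ∠DWX = 38°  [△XDW]
3. ∠CWX = 38°  [C on ray WD]

∠CWX = 38°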